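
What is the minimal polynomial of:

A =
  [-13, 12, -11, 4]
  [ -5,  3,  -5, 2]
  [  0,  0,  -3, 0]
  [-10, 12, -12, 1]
x^3 + 9*x^2 + 27*x + 27

The characteristic polynomial is χ_A(x) = (x + 3)^4, so the eigenvalues are known. The minimal polynomial is
  m_A(x) = Π_λ (x − λ)^{k_λ}
where k_λ is the size of the *largest* Jordan block for λ (equivalently, the smallest k with (A − λI)^k v = 0 for every generalised eigenvector v of λ).

  λ = -3: largest Jordan block has size 3, contributing (x + 3)^3

So m_A(x) = (x + 3)^3 = x^3 + 9*x^2 + 27*x + 27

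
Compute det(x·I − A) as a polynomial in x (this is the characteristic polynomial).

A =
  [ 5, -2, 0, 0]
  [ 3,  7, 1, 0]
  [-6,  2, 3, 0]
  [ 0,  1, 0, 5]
x^4 - 20*x^3 + 150*x^2 - 500*x + 625

Expanding det(x·I − A) (e.g. by cofactor expansion or by noting that A is similar to its Jordan form J, which has the same characteristic polynomial as A) gives
  χ_A(x) = x^4 - 20*x^3 + 150*x^2 - 500*x + 625
which factors as (x - 5)^4. The eigenvalues (with algebraic multiplicities) are λ = 5 with multiplicity 4.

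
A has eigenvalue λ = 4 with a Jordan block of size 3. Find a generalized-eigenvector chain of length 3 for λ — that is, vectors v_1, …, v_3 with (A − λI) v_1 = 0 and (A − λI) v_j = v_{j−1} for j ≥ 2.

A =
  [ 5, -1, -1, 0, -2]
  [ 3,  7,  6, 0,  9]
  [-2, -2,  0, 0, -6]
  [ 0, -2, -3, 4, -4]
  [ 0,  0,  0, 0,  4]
A Jordan chain for λ = 4 of length 3:
v_1 = (-2, -6, 4, 0, 0)ᵀ
v_2 = (-1, 3, -2, -2, 0)ᵀ
v_3 = (0, 1, 0, 0, 0)ᵀ

Let N = A − (4)·I. We want v_3 with N^3 v_3 = 0 but N^2 v_3 ≠ 0; then v_{j-1} := N · v_j for j = 3, …, 2.

Pick v_3 = (0, 1, 0, 0, 0)ᵀ.
Then v_2 = N · v_3 = (-1, 3, -2, -2, 0)ᵀ.
Then v_1 = N · v_2 = (-2, -6, 4, 0, 0)ᵀ.

Sanity check: (A − (4)·I) v_1 = (0, 0, 0, 0, 0)ᵀ = 0. ✓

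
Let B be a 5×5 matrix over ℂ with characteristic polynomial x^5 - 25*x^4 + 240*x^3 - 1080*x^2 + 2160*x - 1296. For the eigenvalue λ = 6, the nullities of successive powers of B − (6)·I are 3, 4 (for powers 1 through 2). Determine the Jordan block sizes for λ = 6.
Block sizes for λ = 6: [2, 1, 1]

From the dimensions of kernels of powers, the number of Jordan blocks of size at least j is d_j − d_{j−1} where d_j = dim ker(N^j) (with d_0 = 0). Computing the differences gives [3, 1].
The number of blocks of size exactly k is (#blocks of size ≥ k) − (#blocks of size ≥ k + 1), so the partition is: 2 block(s) of size 1, 1 block(s) of size 2.
In nonincreasing order the block sizes are [2, 1, 1].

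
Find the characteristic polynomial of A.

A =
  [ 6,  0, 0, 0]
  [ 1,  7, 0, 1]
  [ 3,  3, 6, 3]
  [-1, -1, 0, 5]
x^4 - 24*x^3 + 216*x^2 - 864*x + 1296

Expanding det(x·I − A) (e.g. by cofactor expansion or by noting that A is similar to its Jordan form J, which has the same characteristic polynomial as A) gives
  χ_A(x) = x^4 - 24*x^3 + 216*x^2 - 864*x + 1296
which factors as (x - 6)^4. The eigenvalues (with algebraic multiplicities) are λ = 6 with multiplicity 4.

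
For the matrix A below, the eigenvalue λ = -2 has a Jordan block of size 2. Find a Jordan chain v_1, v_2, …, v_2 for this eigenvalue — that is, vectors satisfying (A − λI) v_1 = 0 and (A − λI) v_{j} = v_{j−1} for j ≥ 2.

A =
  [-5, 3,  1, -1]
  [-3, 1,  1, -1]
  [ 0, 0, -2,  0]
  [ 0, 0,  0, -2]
A Jordan chain for λ = -2 of length 2:
v_1 = (-3, -3, 0, 0)ᵀ
v_2 = (1, 0, 0, 0)ᵀ

Let N = A − (-2)·I. We want v_2 with N^2 v_2 = 0 but N^1 v_2 ≠ 0; then v_{j-1} := N · v_j for j = 2, …, 2.

Pick v_2 = (1, 0, 0, 0)ᵀ.
Then v_1 = N · v_2 = (-3, -3, 0, 0)ᵀ.

Sanity check: (A − (-2)·I) v_1 = (0, 0, 0, 0)ᵀ = 0. ✓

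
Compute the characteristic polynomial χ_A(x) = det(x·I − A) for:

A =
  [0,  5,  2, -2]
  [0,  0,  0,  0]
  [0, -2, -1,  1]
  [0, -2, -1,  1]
x^4

Expanding det(x·I − A) (e.g. by cofactor expansion or by noting that A is similar to its Jordan form J, which has the same characteristic polynomial as A) gives
  χ_A(x) = x^4
which factors as x^4. The eigenvalues (with algebraic multiplicities) are λ = 0 with multiplicity 4.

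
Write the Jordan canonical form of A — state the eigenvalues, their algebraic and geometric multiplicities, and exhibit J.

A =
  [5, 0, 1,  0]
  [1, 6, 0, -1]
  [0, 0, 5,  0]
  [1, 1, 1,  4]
J_2(5) ⊕ J_2(5)

The characteristic polynomial is
  det(x·I − A) = x^4 - 20*x^3 + 150*x^2 - 500*x + 625 = (x - 5)^4

Eigenvalues and multiplicities (the geometric multiplicity of λ is n − rank(A − λI), which equals the number of Jordan blocks for λ):
  λ = 5: algebraic multiplicity = 4, geometric multiplicity = 2

Determining the block sizes for each eigenvalue:
  λ = 5: with am = 4 and gm = 2, the partition is not yet determined (e.g. several partitions of 4 into 2 parts exist). Let N = A − (5)·I. Computing rank(N^1) = 2, rank(N^2) = 0; the number of blocks of size ≥ j is rank(N^{j−1}) − rank(N^j), giving [2, 2]. So we have 2 block(s) of size 2 → block sizes [2, 2]

Assembling the blocks gives a Jordan form
J =
  [5, 1, 0, 0]
  [0, 5, 0, 0]
  [0, 0, 5, 1]
  [0, 0, 0, 5]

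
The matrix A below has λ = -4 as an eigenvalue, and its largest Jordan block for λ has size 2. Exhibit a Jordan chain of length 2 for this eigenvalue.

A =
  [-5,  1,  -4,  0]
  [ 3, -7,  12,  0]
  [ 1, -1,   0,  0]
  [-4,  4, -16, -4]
A Jordan chain for λ = -4 of length 2:
v_1 = (-1, 3, 1, -4)ᵀ
v_2 = (1, 0, 0, 0)ᵀ

Let N = A − (-4)·I. We want v_2 with N^2 v_2 = 0 but N^1 v_2 ≠ 0; then v_{j-1} := N · v_j for j = 2, …, 2.

Pick v_2 = (1, 0, 0, 0)ᵀ.
Then v_1 = N · v_2 = (-1, 3, 1, -4)ᵀ.

Sanity check: (A − (-4)·I) v_1 = (0, 0, 0, 0)ᵀ = 0. ✓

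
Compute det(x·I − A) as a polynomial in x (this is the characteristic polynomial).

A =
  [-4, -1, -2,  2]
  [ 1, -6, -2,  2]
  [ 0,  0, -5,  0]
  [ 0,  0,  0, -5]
x^4 + 20*x^3 + 150*x^2 + 500*x + 625

Expanding det(x·I − A) (e.g. by cofactor expansion or by noting that A is similar to its Jordan form J, which has the same characteristic polynomial as A) gives
  χ_A(x) = x^4 + 20*x^3 + 150*x^2 + 500*x + 625
which factors as (x + 5)^4. The eigenvalues (with algebraic multiplicities) are λ = -5 with multiplicity 4.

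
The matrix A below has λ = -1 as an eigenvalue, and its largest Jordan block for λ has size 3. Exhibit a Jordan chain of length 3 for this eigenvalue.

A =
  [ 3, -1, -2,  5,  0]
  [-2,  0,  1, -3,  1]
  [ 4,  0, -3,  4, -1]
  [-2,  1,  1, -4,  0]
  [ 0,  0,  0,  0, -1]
A Jordan chain for λ = -1 of length 3:
v_1 = (1, 0, 2, 0, 0)ᵀ
v_2 = (0, 1, -1, 0, 0)ᵀ
v_3 = (0, 0, 0, 0, 1)ᵀ

Let N = A − (-1)·I. We want v_3 with N^3 v_3 = 0 but N^2 v_3 ≠ 0; then v_{j-1} := N · v_j for j = 3, …, 2.

Pick v_3 = (0, 0, 0, 0, 1)ᵀ.
Then v_2 = N · v_3 = (0, 1, -1, 0, 0)ᵀ.
Then v_1 = N · v_2 = (1, 0, 2, 0, 0)ᵀ.

Sanity check: (A − (-1)·I) v_1 = (0, 0, 0, 0, 0)ᵀ = 0. ✓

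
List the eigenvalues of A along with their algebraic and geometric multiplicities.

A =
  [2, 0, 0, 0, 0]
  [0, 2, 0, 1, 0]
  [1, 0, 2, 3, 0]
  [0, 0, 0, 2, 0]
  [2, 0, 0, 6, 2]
λ = 2: alg = 5, geom = 3

Step 1 — factor the characteristic polynomial to read off the algebraic multiplicities:
  χ_A(x) = (x - 2)^5

Step 2 — compute geometric multiplicities via the rank-nullity identity g(λ) = n − rank(A − λI):
  rank(A − (2)·I) = 2, so dim ker(A − (2)·I) = n − 2 = 3

Summary:
  λ = 2: algebraic multiplicity = 5, geometric multiplicity = 3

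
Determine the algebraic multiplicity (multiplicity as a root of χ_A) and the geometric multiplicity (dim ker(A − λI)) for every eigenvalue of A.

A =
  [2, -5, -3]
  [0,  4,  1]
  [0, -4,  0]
λ = 2: alg = 3, geom = 1

Step 1 — factor the characteristic polynomial to read off the algebraic multiplicities:
  χ_A(x) = (x - 2)^3

Step 2 — compute geometric multiplicities via the rank-nullity identity g(λ) = n − rank(A − λI):
  rank(A − (2)·I) = 2, so dim ker(A − (2)·I) = n − 2 = 1

Summary:
  λ = 2: algebraic multiplicity = 3, geometric multiplicity = 1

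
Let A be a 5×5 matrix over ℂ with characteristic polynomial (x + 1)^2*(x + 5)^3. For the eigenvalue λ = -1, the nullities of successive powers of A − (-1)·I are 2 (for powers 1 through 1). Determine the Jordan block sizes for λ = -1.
Block sizes for λ = -1: [1, 1]

From the dimensions of kernels of powers, the number of Jordan blocks of size at least j is d_j − d_{j−1} where d_j = dim ker(N^j) (with d_0 = 0). Computing the differences gives [2].
The number of blocks of size exactly k is (#blocks of size ≥ k) − (#blocks of size ≥ k + 1), so the partition is: 2 block(s) of size 1.
In nonincreasing order the block sizes are [1, 1].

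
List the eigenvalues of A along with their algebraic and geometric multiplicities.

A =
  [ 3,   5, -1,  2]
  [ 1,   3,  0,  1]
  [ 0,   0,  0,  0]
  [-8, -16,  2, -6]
λ = 0: alg = 4, geom = 2

Step 1 — factor the characteristic polynomial to read off the algebraic multiplicities:
  χ_A(x) = x^4

Step 2 — compute geometric multiplicities via the rank-nullity identity g(λ) = n − rank(A − λI):
  rank(A − (0)·I) = 2, so dim ker(A − (0)·I) = n − 2 = 2

Summary:
  λ = 0: algebraic multiplicity = 4, geometric multiplicity = 2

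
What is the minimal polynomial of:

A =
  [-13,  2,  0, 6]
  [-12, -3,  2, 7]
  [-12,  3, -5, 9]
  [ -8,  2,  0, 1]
x^3 + 15*x^2 + 75*x + 125

The characteristic polynomial is χ_A(x) = (x + 5)^4, so the eigenvalues are known. The minimal polynomial is
  m_A(x) = Π_λ (x − λ)^{k_λ}
where k_λ is the size of the *largest* Jordan block for λ (equivalently, the smallest k with (A − λI)^k v = 0 for every generalised eigenvector v of λ).

  λ = -5: largest Jordan block has size 3, contributing (x + 5)^3

So m_A(x) = (x + 5)^3 = x^3 + 15*x^2 + 75*x + 125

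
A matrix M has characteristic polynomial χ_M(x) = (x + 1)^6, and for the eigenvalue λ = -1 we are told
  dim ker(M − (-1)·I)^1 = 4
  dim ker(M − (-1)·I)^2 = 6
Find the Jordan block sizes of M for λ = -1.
Block sizes for λ = -1: [2, 2, 1, 1]

From the dimensions of kernels of powers, the number of Jordan blocks of size at least j is d_j − d_{j−1} where d_j = dim ker(N^j) (with d_0 = 0). Computing the differences gives [4, 2].
The number of blocks of size exactly k is (#blocks of size ≥ k) − (#blocks of size ≥ k + 1), so the partition is: 2 block(s) of size 1, 2 block(s) of size 2.
In nonincreasing order the block sizes are [2, 2, 1, 1].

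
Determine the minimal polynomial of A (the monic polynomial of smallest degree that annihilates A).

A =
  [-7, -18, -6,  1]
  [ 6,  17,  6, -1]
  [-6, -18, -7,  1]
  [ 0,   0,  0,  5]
x^3 - 9*x^2 + 15*x + 25

The characteristic polynomial is χ_A(x) = (x - 5)^2*(x + 1)^2, so the eigenvalues are known. The minimal polynomial is
  m_A(x) = Π_λ (x − λ)^{k_λ}
where k_λ is the size of the *largest* Jordan block for λ (equivalently, the smallest k with (A − λI)^k v = 0 for every generalised eigenvector v of λ).

  λ = -1: largest Jordan block has size 1, contributing (x + 1)
  λ = 5: largest Jordan block has size 2, contributing (x − 5)^2

So m_A(x) = (x - 5)^2*(x + 1) = x^3 - 9*x^2 + 15*x + 25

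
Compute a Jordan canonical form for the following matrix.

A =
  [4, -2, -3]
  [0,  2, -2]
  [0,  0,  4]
J_1(2) ⊕ J_2(4)

The characteristic polynomial is
  det(x·I − A) = x^3 - 10*x^2 + 32*x - 32 = (x - 4)^2*(x - 2)

Eigenvalues and multiplicities (the geometric multiplicity of λ is n − rank(A − λI), which equals the number of Jordan blocks for λ):
  λ = 2: algebraic multiplicity = 1, geometric multiplicity = 1
  λ = 4: algebraic multiplicity = 2, geometric multiplicity = 1

Determining the block sizes for each eigenvalue:
  λ = 2: one block (gm = 1), so the single block has size am = 1 → block sizes [1]
  λ = 4: one block (gm = 1), so the single block has size am = 2 → block sizes [2]

Assembling the blocks gives a Jordan form
J =
  [2, 0, 0]
  [0, 4, 1]
  [0, 0, 4]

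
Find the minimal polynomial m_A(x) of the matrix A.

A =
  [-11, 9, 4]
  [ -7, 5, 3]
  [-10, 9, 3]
x^3 + 3*x^2 + 3*x + 1

The characteristic polynomial is χ_A(x) = (x + 1)^3, so the eigenvalues are known. The minimal polynomial is
  m_A(x) = Π_λ (x − λ)^{k_λ}
where k_λ is the size of the *largest* Jordan block for λ (equivalently, the smallest k with (A − λI)^k v = 0 for every generalised eigenvector v of λ).

  λ = -1: largest Jordan block has size 3, contributing (x + 1)^3

So m_A(x) = (x + 1)^3 = x^3 + 3*x^2 + 3*x + 1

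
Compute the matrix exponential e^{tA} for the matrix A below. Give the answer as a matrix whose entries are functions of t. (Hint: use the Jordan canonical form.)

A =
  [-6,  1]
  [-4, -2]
e^{tA} =
  [-2*t*exp(-4*t) + exp(-4*t), t*exp(-4*t)]
  [-4*t*exp(-4*t), 2*t*exp(-4*t) + exp(-4*t)]

Strategy: write A = P · J · P⁻¹ where J is a Jordan canonical form, so e^{tA} = P · e^{tJ} · P⁻¹, and e^{tJ} can be computed block-by-block.

A has Jordan form
J =
  [-4,  1]
  [ 0, -4]
(up to reordering of blocks).

Per-block formulas:
  For a 2×2 Jordan block J_2(-4): exp(t · J_2(-4)) = e^(-4t)·(I + t·N), where N is the 2×2 nilpotent shift.

After assembling e^{tJ} and conjugating by P, we get:

e^{tA} =
  [-2*t*exp(-4*t) + exp(-4*t), t*exp(-4*t)]
  [-4*t*exp(-4*t), 2*t*exp(-4*t) + exp(-4*t)]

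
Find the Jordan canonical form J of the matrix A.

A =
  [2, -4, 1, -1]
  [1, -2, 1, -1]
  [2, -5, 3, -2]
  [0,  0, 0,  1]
J_3(1) ⊕ J_1(1)

The characteristic polynomial is
  det(x·I − A) = x^4 - 4*x^3 + 6*x^2 - 4*x + 1 = (x - 1)^4

Eigenvalues and multiplicities (the geometric multiplicity of λ is n − rank(A − λI), which equals the number of Jordan blocks for λ):
  λ = 1: algebraic multiplicity = 4, geometric multiplicity = 2

Determining the block sizes for each eigenvalue:
  λ = 1: with am = 4 and gm = 2, the partition is not yet determined (e.g. several partitions of 4 into 2 parts exist). Let N = A − (1)·I. Computing rank(N^1) = 2, rank(N^2) = 1, rank(N^3) = 0; the number of blocks of size ≥ j is rank(N^{j−1}) − rank(N^j), giving [2, 1, 1]. So we have 1 block(s) of size 3, 1 block(s) of size 1 → block sizes [3, 1]

Assembling the blocks gives a Jordan form
J =
  [1, 1, 0, 0]
  [0, 1, 1, 0]
  [0, 0, 1, 0]
  [0, 0, 0, 1]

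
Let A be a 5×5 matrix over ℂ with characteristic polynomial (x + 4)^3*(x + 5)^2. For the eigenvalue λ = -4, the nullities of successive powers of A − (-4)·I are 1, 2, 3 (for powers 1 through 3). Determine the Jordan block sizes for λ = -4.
Block sizes for λ = -4: [3]

From the dimensions of kernels of powers, the number of Jordan blocks of size at least j is d_j − d_{j−1} where d_j = dim ker(N^j) (with d_0 = 0). Computing the differences gives [1, 1, 1].
The number of blocks of size exactly k is (#blocks of size ≥ k) − (#blocks of size ≥ k + 1), so the partition is: 1 block(s) of size 3.
In nonincreasing order the block sizes are [3].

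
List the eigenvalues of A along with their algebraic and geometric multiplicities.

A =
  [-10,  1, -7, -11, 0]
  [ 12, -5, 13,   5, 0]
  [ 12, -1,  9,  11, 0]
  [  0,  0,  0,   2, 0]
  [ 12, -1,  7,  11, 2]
λ = -4: alg = 2, geom = 1; λ = 2: alg = 3, geom = 3

Step 1 — factor the characteristic polynomial to read off the algebraic multiplicities:
  χ_A(x) = (x - 2)^3*(x + 4)^2

Step 2 — compute geometric multiplicities via the rank-nullity identity g(λ) = n − rank(A − λI):
  rank(A − (-4)·I) = 4, so dim ker(A − (-4)·I) = n − 4 = 1
  rank(A − (2)·I) = 2, so dim ker(A − (2)·I) = n − 2 = 3

Summary:
  λ = -4: algebraic multiplicity = 2, geometric multiplicity = 1
  λ = 2: algebraic multiplicity = 3, geometric multiplicity = 3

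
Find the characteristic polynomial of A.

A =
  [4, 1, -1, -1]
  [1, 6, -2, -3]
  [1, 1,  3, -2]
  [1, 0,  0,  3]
x^4 - 16*x^3 + 96*x^2 - 256*x + 256

Expanding det(x·I − A) (e.g. by cofactor expansion or by noting that A is similar to its Jordan form J, which has the same characteristic polynomial as A) gives
  χ_A(x) = x^4 - 16*x^3 + 96*x^2 - 256*x + 256
which factors as (x - 4)^4. The eigenvalues (with algebraic multiplicities) are λ = 4 with multiplicity 4.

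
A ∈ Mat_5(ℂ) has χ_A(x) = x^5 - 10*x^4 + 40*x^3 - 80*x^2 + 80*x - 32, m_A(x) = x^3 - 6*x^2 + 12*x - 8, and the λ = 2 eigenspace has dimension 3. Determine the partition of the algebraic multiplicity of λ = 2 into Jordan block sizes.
Block sizes for λ = 2: [3, 1, 1]

Step 1 — from the characteristic polynomial, algebraic multiplicity of λ = 2 is 5. From dim ker(A − (2)·I) = 3, there are exactly 3 Jordan blocks for λ = 2.
Step 2 — from the minimal polynomial, the factor (x − 2)^3 tells us the largest block for λ = 2 has size 3.
Step 3 — with total size 5, 3 blocks, and largest block 3, the block sizes (in nonincreasing order) are [3, 1, 1].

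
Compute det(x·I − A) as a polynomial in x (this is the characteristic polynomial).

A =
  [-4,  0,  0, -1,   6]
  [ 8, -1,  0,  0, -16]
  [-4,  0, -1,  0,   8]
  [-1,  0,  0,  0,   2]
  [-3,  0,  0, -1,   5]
x^5 + x^4 - 2*x^3 - 2*x^2 + x + 1

Expanding det(x·I − A) (e.g. by cofactor expansion or by noting that A is similar to its Jordan form J, which has the same characteristic polynomial as A) gives
  χ_A(x) = x^5 + x^4 - 2*x^3 - 2*x^2 + x + 1
which factors as (x - 1)^2*(x + 1)^3. The eigenvalues (with algebraic multiplicities) are λ = -1 with multiplicity 3, λ = 1 with multiplicity 2.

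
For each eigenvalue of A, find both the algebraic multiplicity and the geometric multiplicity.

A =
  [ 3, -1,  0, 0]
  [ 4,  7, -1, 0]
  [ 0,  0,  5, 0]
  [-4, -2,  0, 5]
λ = 5: alg = 4, geom = 2

Step 1 — factor the characteristic polynomial to read off the algebraic multiplicities:
  χ_A(x) = (x - 5)^4

Step 2 — compute geometric multiplicities via the rank-nullity identity g(λ) = n − rank(A − λI):
  rank(A − (5)·I) = 2, so dim ker(A − (5)·I) = n − 2 = 2

Summary:
  λ = 5: algebraic multiplicity = 4, geometric multiplicity = 2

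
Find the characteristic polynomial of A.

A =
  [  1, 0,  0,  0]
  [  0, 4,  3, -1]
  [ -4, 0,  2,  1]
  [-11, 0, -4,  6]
x^4 - 13*x^3 + 60*x^2 - 112*x + 64

Expanding det(x·I − A) (e.g. by cofactor expansion or by noting that A is similar to its Jordan form J, which has the same characteristic polynomial as A) gives
  χ_A(x) = x^4 - 13*x^3 + 60*x^2 - 112*x + 64
which factors as (x - 4)^3*(x - 1). The eigenvalues (with algebraic multiplicities) are λ = 1 with multiplicity 1, λ = 4 with multiplicity 3.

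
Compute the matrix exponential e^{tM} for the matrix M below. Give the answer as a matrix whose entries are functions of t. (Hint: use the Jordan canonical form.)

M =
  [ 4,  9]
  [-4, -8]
e^{tM} =
  [6*t*exp(-2*t) + exp(-2*t), 9*t*exp(-2*t)]
  [-4*t*exp(-2*t), -6*t*exp(-2*t) + exp(-2*t)]

Strategy: write M = P · J · P⁻¹ where J is a Jordan canonical form, so e^{tM} = P · e^{tJ} · P⁻¹, and e^{tJ} can be computed block-by-block.

M has Jordan form
J =
  [-2,  1]
  [ 0, -2]
(up to reordering of blocks).

Per-block formulas:
  For a 2×2 Jordan block J_2(-2): exp(t · J_2(-2)) = e^(-2t)·(I + t·N), where N is the 2×2 nilpotent shift.

After assembling e^{tJ} and conjugating by P, we get:

e^{tM} =
  [6*t*exp(-2*t) + exp(-2*t), 9*t*exp(-2*t)]
  [-4*t*exp(-2*t), -6*t*exp(-2*t) + exp(-2*t)]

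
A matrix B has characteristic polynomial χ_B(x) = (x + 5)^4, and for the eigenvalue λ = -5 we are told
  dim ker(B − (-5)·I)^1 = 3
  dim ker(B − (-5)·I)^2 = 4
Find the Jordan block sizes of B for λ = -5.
Block sizes for λ = -5: [2, 1, 1]

From the dimensions of kernels of powers, the number of Jordan blocks of size at least j is d_j − d_{j−1} where d_j = dim ker(N^j) (with d_0 = 0). Computing the differences gives [3, 1].
The number of blocks of size exactly k is (#blocks of size ≥ k) − (#blocks of size ≥ k + 1), so the partition is: 2 block(s) of size 1, 1 block(s) of size 2.
In nonincreasing order the block sizes are [2, 1, 1].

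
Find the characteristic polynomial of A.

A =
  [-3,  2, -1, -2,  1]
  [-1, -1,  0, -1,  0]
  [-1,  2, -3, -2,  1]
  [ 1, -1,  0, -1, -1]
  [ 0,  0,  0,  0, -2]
x^5 + 10*x^4 + 40*x^3 + 80*x^2 + 80*x + 32

Expanding det(x·I − A) (e.g. by cofactor expansion or by noting that A is similar to its Jordan form J, which has the same characteristic polynomial as A) gives
  χ_A(x) = x^5 + 10*x^4 + 40*x^3 + 80*x^2 + 80*x + 32
which factors as (x + 2)^5. The eigenvalues (with algebraic multiplicities) are λ = -2 with multiplicity 5.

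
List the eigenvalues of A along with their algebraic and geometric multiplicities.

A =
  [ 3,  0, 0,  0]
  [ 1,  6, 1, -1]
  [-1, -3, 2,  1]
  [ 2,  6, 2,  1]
λ = 3: alg = 4, geom = 3

Step 1 — factor the characteristic polynomial to read off the algebraic multiplicities:
  χ_A(x) = (x - 3)^4

Step 2 — compute geometric multiplicities via the rank-nullity identity g(λ) = n − rank(A − λI):
  rank(A − (3)·I) = 1, so dim ker(A − (3)·I) = n − 1 = 3

Summary:
  λ = 3: algebraic multiplicity = 4, geometric multiplicity = 3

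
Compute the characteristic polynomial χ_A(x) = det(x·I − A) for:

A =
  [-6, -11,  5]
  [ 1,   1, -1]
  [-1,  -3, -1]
x^3 + 6*x^2 + 12*x + 8

Expanding det(x·I − A) (e.g. by cofactor expansion or by noting that A is similar to its Jordan form J, which has the same characteristic polynomial as A) gives
  χ_A(x) = x^3 + 6*x^2 + 12*x + 8
which factors as (x + 2)^3. The eigenvalues (with algebraic multiplicities) are λ = -2 with multiplicity 3.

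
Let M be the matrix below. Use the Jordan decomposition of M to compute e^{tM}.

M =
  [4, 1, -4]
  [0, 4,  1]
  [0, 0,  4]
e^{tM} =
  [exp(4*t), t*exp(4*t), t^2*exp(4*t)/2 - 4*t*exp(4*t)]
  [0, exp(4*t), t*exp(4*t)]
  [0, 0, exp(4*t)]

Strategy: write M = P · J · P⁻¹ where J is a Jordan canonical form, so e^{tM} = P · e^{tJ} · P⁻¹, and e^{tJ} can be computed block-by-block.

M has Jordan form
J =
  [4, 1, 0]
  [0, 4, 1]
  [0, 0, 4]
(up to reordering of blocks).

Per-block formulas:
  For a 3×3 Jordan block J_3(4): exp(t · J_3(4)) = e^(4t)·(I + t·N + (t^2/2)·N^2), where N is the 3×3 nilpotent shift.

After assembling e^{tJ} and conjugating by P, we get:

e^{tM} =
  [exp(4*t), t*exp(4*t), t^2*exp(4*t)/2 - 4*t*exp(4*t)]
  [0, exp(4*t), t*exp(4*t)]
  [0, 0, exp(4*t)]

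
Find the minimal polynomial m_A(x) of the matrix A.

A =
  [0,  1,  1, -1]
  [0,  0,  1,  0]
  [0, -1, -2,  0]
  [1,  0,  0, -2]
x^3 + 3*x^2 + 3*x + 1

The characteristic polynomial is χ_A(x) = (x + 1)^4, so the eigenvalues are known. The minimal polynomial is
  m_A(x) = Π_λ (x − λ)^{k_λ}
where k_λ is the size of the *largest* Jordan block for λ (equivalently, the smallest k with (A − λI)^k v = 0 for every generalised eigenvector v of λ).

  λ = -1: largest Jordan block has size 3, contributing (x + 1)^3

So m_A(x) = (x + 1)^3 = x^3 + 3*x^2 + 3*x + 1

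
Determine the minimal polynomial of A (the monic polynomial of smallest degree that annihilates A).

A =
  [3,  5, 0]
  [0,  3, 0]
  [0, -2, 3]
x^2 - 6*x + 9

The characteristic polynomial is χ_A(x) = (x - 3)^3, so the eigenvalues are known. The minimal polynomial is
  m_A(x) = Π_λ (x − λ)^{k_λ}
where k_λ is the size of the *largest* Jordan block for λ (equivalently, the smallest k with (A − λI)^k v = 0 for every generalised eigenvector v of λ).

  λ = 3: largest Jordan block has size 2, contributing (x − 3)^2

So m_A(x) = (x - 3)^2 = x^2 - 6*x + 9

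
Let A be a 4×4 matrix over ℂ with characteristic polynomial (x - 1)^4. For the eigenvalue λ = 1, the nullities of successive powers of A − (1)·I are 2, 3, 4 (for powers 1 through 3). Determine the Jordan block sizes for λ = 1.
Block sizes for λ = 1: [3, 1]

From the dimensions of kernels of powers, the number of Jordan blocks of size at least j is d_j − d_{j−1} where d_j = dim ker(N^j) (with d_0 = 0). Computing the differences gives [2, 1, 1].
The number of blocks of size exactly k is (#blocks of size ≥ k) − (#blocks of size ≥ k + 1), so the partition is: 1 block(s) of size 1, 1 block(s) of size 3.
In nonincreasing order the block sizes are [3, 1].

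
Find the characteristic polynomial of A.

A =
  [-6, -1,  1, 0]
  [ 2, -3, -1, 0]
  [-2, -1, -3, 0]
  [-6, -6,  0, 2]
x^4 + 10*x^3 + 24*x^2 - 32*x - 128

Expanding det(x·I − A) (e.g. by cofactor expansion or by noting that A is similar to its Jordan form J, which has the same characteristic polynomial as A) gives
  χ_A(x) = x^4 + 10*x^3 + 24*x^2 - 32*x - 128
which factors as (x - 2)*(x + 4)^3. The eigenvalues (with algebraic multiplicities) are λ = -4 with multiplicity 3, λ = 2 with multiplicity 1.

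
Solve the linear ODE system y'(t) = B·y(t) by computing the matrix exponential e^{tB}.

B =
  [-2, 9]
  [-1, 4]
e^{tB} =
  [-3*t*exp(t) + exp(t), 9*t*exp(t)]
  [-t*exp(t), 3*t*exp(t) + exp(t)]

Strategy: write B = P · J · P⁻¹ where J is a Jordan canonical form, so e^{tB} = P · e^{tJ} · P⁻¹, and e^{tJ} can be computed block-by-block.

B has Jordan form
J =
  [1, 1]
  [0, 1]
(up to reordering of blocks).

Per-block formulas:
  For a 2×2 Jordan block J_2(1): exp(t · J_2(1)) = e^(1t)·(I + t·N), where N is the 2×2 nilpotent shift.

After assembling e^{tJ} and conjugating by P, we get:

e^{tB} =
  [-3*t*exp(t) + exp(t), 9*t*exp(t)]
  [-t*exp(t), 3*t*exp(t) + exp(t)]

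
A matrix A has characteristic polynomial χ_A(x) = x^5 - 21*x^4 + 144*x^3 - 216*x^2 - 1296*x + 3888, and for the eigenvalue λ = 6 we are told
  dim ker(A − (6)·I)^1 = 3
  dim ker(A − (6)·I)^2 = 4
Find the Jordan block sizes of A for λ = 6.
Block sizes for λ = 6: [2, 1, 1]

From the dimensions of kernels of powers, the number of Jordan blocks of size at least j is d_j − d_{j−1} where d_j = dim ker(N^j) (with d_0 = 0). Computing the differences gives [3, 1].
The number of blocks of size exactly k is (#blocks of size ≥ k) − (#blocks of size ≥ k + 1), so the partition is: 2 block(s) of size 1, 1 block(s) of size 2.
In nonincreasing order the block sizes are [2, 1, 1].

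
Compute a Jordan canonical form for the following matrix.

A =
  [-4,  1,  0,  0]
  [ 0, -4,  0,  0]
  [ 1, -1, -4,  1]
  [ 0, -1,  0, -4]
J_2(-4) ⊕ J_2(-4)

The characteristic polynomial is
  det(x·I − A) = x^4 + 16*x^3 + 96*x^2 + 256*x + 256 = (x + 4)^4

Eigenvalues and multiplicities (the geometric multiplicity of λ is n − rank(A − λI), which equals the number of Jordan blocks for λ):
  λ = -4: algebraic multiplicity = 4, geometric multiplicity = 2

Determining the block sizes for each eigenvalue:
  λ = -4: with am = 4 and gm = 2, the partition is not yet determined (e.g. several partitions of 4 into 2 parts exist). Let N = A − (-4)·I. Computing rank(N^1) = 2, rank(N^2) = 0; the number of blocks of size ≥ j is rank(N^{j−1}) − rank(N^j), giving [2, 2]. So we have 2 block(s) of size 2 → block sizes [2, 2]

Assembling the blocks gives a Jordan form
J =
  [-4,  1,  0,  0]
  [ 0, -4,  0,  0]
  [ 0,  0, -4,  1]
  [ 0,  0,  0, -4]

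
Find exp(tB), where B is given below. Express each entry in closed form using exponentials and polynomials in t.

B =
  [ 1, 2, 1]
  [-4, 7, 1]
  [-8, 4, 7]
e^{tB} =
  [-4*t*exp(5*t) + exp(5*t), 2*t*exp(5*t), t*exp(5*t)]
  [-4*t*exp(5*t), 2*t*exp(5*t) + exp(5*t), t*exp(5*t)]
  [-8*t*exp(5*t), 4*t*exp(5*t), 2*t*exp(5*t) + exp(5*t)]

Strategy: write B = P · J · P⁻¹ where J is a Jordan canonical form, so e^{tB} = P · e^{tJ} · P⁻¹, and e^{tJ} can be computed block-by-block.

B has Jordan form
J =
  [5, 1, 0]
  [0, 5, 0]
  [0, 0, 5]
(up to reordering of blocks).

Per-block formulas:
  For a 1×1 block at λ = 5: exp(t · [5]) = [e^(5t)].
  For a 2×2 Jordan block J_2(5): exp(t · J_2(5)) = e^(5t)·(I + t·N), where N is the 2×2 nilpotent shift.

After assembling e^{tJ} and conjugating by P, we get:

e^{tB} =
  [-4*t*exp(5*t) + exp(5*t), 2*t*exp(5*t), t*exp(5*t)]
  [-4*t*exp(5*t), 2*t*exp(5*t) + exp(5*t), t*exp(5*t)]
  [-8*t*exp(5*t), 4*t*exp(5*t), 2*t*exp(5*t) + exp(5*t)]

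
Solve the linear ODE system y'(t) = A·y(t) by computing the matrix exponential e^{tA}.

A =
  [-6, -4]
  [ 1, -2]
e^{tA} =
  [-2*t*exp(-4*t) + exp(-4*t), -4*t*exp(-4*t)]
  [t*exp(-4*t), 2*t*exp(-4*t) + exp(-4*t)]

Strategy: write A = P · J · P⁻¹ where J is a Jordan canonical form, so e^{tA} = P · e^{tJ} · P⁻¹, and e^{tJ} can be computed block-by-block.

A has Jordan form
J =
  [-4,  1]
  [ 0, -4]
(up to reordering of blocks).

Per-block formulas:
  For a 2×2 Jordan block J_2(-4): exp(t · J_2(-4)) = e^(-4t)·(I + t·N), where N is the 2×2 nilpotent shift.

After assembling e^{tJ} and conjugating by P, we get:

e^{tA} =
  [-2*t*exp(-4*t) + exp(-4*t), -4*t*exp(-4*t)]
  [t*exp(-4*t), 2*t*exp(-4*t) + exp(-4*t)]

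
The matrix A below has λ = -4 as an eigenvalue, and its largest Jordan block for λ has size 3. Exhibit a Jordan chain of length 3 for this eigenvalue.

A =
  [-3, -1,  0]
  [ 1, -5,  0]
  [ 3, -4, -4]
A Jordan chain for λ = -4 of length 3:
v_1 = (0, 0, -1)ᵀ
v_2 = (1, 1, 3)ᵀ
v_3 = (1, 0, 0)ᵀ

Let N = A − (-4)·I. We want v_3 with N^3 v_3 = 0 but N^2 v_3 ≠ 0; then v_{j-1} := N · v_j for j = 3, …, 2.

Pick v_3 = (1, 0, 0)ᵀ.
Then v_2 = N · v_3 = (1, 1, 3)ᵀ.
Then v_1 = N · v_2 = (0, 0, -1)ᵀ.

Sanity check: (A − (-4)·I) v_1 = (0, 0, 0)ᵀ = 0. ✓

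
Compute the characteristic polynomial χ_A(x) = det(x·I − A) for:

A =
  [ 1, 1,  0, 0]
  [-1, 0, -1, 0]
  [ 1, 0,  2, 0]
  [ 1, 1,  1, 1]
x^4 - 4*x^3 + 6*x^2 - 4*x + 1

Expanding det(x·I − A) (e.g. by cofactor expansion or by noting that A is similar to its Jordan form J, which has the same characteristic polynomial as A) gives
  χ_A(x) = x^4 - 4*x^3 + 6*x^2 - 4*x + 1
which factors as (x - 1)^4. The eigenvalues (with algebraic multiplicities) are λ = 1 with multiplicity 4.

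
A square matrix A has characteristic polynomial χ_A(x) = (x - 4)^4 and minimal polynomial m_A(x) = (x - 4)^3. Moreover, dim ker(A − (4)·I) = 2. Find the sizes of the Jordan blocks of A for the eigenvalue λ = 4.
Block sizes for λ = 4: [3, 1]

Step 1 — from the characteristic polynomial, algebraic multiplicity of λ = 4 is 4. From dim ker(A − (4)·I) = 2, there are exactly 2 Jordan blocks for λ = 4.
Step 2 — from the minimal polynomial, the factor (x − 4)^3 tells us the largest block for λ = 4 has size 3.
Step 3 — with total size 4, 2 blocks, and largest block 3, the block sizes (in nonincreasing order) are [3, 1].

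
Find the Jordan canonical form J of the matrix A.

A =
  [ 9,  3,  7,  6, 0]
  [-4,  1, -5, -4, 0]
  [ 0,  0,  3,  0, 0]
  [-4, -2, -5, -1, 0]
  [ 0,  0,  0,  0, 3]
J_3(3) ⊕ J_1(3) ⊕ J_1(3)

The characteristic polynomial is
  det(x·I − A) = x^5 - 15*x^4 + 90*x^3 - 270*x^2 + 405*x - 243 = (x - 3)^5

Eigenvalues and multiplicities (the geometric multiplicity of λ is n − rank(A − λI), which equals the number of Jordan blocks for λ):
  λ = 3: algebraic multiplicity = 5, geometric multiplicity = 3

Determining the block sizes for each eigenvalue:
  λ = 3: with am = 5 and gm = 3, the partition is not yet determined (e.g. several partitions of 5 into 3 parts exist). Let N = A − (3)·I. Computing rank(N^1) = 2, rank(N^2) = 1, rank(N^3) = 0; the number of blocks of size ≥ j is rank(N^{j−1}) − rank(N^j), giving [3, 1, 1]. So we have 1 block(s) of size 3, 2 block(s) of size 1 → block sizes [3, 1, 1]

Assembling the blocks gives a Jordan form
J =
  [3, 1, 0, 0, 0]
  [0, 3, 1, 0, 0]
  [0, 0, 3, 0, 0]
  [0, 0, 0, 3, 0]
  [0, 0, 0, 0, 3]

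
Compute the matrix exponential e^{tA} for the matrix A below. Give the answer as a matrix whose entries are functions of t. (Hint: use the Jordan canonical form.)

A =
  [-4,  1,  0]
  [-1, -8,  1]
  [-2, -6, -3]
e^{tA} =
  [t*exp(-5*t) + exp(-5*t), -t^2*exp(-5*t) + t*exp(-5*t), t^2*exp(-5*t)/2]
  [-t*exp(-5*t), t^2*exp(-5*t) - 3*t*exp(-5*t) + exp(-5*t), -t^2*exp(-5*t)/2 + t*exp(-5*t)]
  [-2*t*exp(-5*t), 2*t^2*exp(-5*t) - 6*t*exp(-5*t), -t^2*exp(-5*t) + 2*t*exp(-5*t) + exp(-5*t)]

Strategy: write A = P · J · P⁻¹ where J is a Jordan canonical form, so e^{tA} = P · e^{tJ} · P⁻¹, and e^{tJ} can be computed block-by-block.

A has Jordan form
J =
  [-5,  1,  0]
  [ 0, -5,  1]
  [ 0,  0, -5]
(up to reordering of blocks).

Per-block formulas:
  For a 3×3 Jordan block J_3(-5): exp(t · J_3(-5)) = e^(-5t)·(I + t·N + (t^2/2)·N^2), where N is the 3×3 nilpotent shift.

After assembling e^{tJ} and conjugating by P, we get:

e^{tA} =
  [t*exp(-5*t) + exp(-5*t), -t^2*exp(-5*t) + t*exp(-5*t), t^2*exp(-5*t)/2]
  [-t*exp(-5*t), t^2*exp(-5*t) - 3*t*exp(-5*t) + exp(-5*t), -t^2*exp(-5*t)/2 + t*exp(-5*t)]
  [-2*t*exp(-5*t), 2*t^2*exp(-5*t) - 6*t*exp(-5*t), -t^2*exp(-5*t) + 2*t*exp(-5*t) + exp(-5*t)]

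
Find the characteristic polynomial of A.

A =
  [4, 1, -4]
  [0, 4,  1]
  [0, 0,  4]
x^3 - 12*x^2 + 48*x - 64

Expanding det(x·I − A) (e.g. by cofactor expansion or by noting that A is similar to its Jordan form J, which has the same characteristic polynomial as A) gives
  χ_A(x) = x^3 - 12*x^2 + 48*x - 64
which factors as (x - 4)^3. The eigenvalues (with algebraic multiplicities) are λ = 4 with multiplicity 3.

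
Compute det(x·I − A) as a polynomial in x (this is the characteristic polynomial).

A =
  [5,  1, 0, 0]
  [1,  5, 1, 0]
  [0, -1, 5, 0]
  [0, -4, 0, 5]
x^4 - 20*x^3 + 150*x^2 - 500*x + 625

Expanding det(x·I − A) (e.g. by cofactor expansion or by noting that A is similar to its Jordan form J, which has the same characteristic polynomial as A) gives
  χ_A(x) = x^4 - 20*x^3 + 150*x^2 - 500*x + 625
which factors as (x - 5)^4. The eigenvalues (with algebraic multiplicities) are λ = 5 with multiplicity 4.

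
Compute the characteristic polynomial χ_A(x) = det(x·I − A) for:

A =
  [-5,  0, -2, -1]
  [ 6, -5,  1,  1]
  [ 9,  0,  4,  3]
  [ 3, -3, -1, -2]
x^4 + 8*x^3 + 24*x^2 + 32*x + 16

Expanding det(x·I − A) (e.g. by cofactor expansion or by noting that A is similar to its Jordan form J, which has the same characteristic polynomial as A) gives
  χ_A(x) = x^4 + 8*x^3 + 24*x^2 + 32*x + 16
which factors as (x + 2)^4. The eigenvalues (with algebraic multiplicities) are λ = -2 with multiplicity 4.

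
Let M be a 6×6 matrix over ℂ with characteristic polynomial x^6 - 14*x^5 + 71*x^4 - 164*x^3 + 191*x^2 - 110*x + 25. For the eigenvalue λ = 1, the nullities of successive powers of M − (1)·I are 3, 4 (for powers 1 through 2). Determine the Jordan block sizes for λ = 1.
Block sizes for λ = 1: [2, 1, 1]

From the dimensions of kernels of powers, the number of Jordan blocks of size at least j is d_j − d_{j−1} where d_j = dim ker(N^j) (with d_0 = 0). Computing the differences gives [3, 1].
The number of blocks of size exactly k is (#blocks of size ≥ k) − (#blocks of size ≥ k + 1), so the partition is: 2 block(s) of size 1, 1 block(s) of size 2.
In nonincreasing order the block sizes are [2, 1, 1].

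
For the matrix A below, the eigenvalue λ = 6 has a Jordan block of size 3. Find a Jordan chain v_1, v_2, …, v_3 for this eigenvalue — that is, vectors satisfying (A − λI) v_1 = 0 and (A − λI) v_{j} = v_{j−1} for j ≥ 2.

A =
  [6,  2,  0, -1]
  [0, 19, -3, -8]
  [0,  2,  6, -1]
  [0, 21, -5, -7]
A Jordan chain for λ = 6 of length 3:
v_1 = (5, -5, 5, -10)ᵀ
v_2 = (2, 13, 2, 21)ᵀ
v_3 = (0, 1, 0, 0)ᵀ

Let N = A − (6)·I. We want v_3 with N^3 v_3 = 0 but N^2 v_3 ≠ 0; then v_{j-1} := N · v_j for j = 3, …, 2.

Pick v_3 = (0, 1, 0, 0)ᵀ.
Then v_2 = N · v_3 = (2, 13, 2, 21)ᵀ.
Then v_1 = N · v_2 = (5, -5, 5, -10)ᵀ.

Sanity check: (A − (6)·I) v_1 = (0, 0, 0, 0)ᵀ = 0. ✓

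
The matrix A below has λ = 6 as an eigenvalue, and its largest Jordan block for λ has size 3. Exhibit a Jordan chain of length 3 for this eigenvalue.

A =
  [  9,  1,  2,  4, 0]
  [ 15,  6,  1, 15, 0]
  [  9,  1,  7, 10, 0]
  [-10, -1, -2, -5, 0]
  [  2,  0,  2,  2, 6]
A Jordan chain for λ = 6 of length 3:
v_1 = (1, 1, 0, -1, 2)ᵀ
v_2 = (1, 0, 1, -1, 0)ᵀ
v_3 = (0, 1, 0, 0, 0)ᵀ

Let N = A − (6)·I. We want v_3 with N^3 v_3 = 0 but N^2 v_3 ≠ 0; then v_{j-1} := N · v_j for j = 3, …, 2.

Pick v_3 = (0, 1, 0, 0, 0)ᵀ.
Then v_2 = N · v_3 = (1, 0, 1, -1, 0)ᵀ.
Then v_1 = N · v_2 = (1, 1, 0, -1, 2)ᵀ.

Sanity check: (A − (6)·I) v_1 = (0, 0, 0, 0, 0)ᵀ = 0. ✓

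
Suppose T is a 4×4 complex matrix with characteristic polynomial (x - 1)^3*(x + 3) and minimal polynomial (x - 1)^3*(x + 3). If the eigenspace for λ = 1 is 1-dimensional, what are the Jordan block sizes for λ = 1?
Block sizes for λ = 1: [3]

Step 1 — from the characteristic polynomial, algebraic multiplicity of λ = 1 is 3. From dim ker(T − (1)·I) = 1, there are exactly 1 Jordan blocks for λ = 1.
Step 2 — from the minimal polynomial, the factor (x − 1)^3 tells us the largest block for λ = 1 has size 3.
Step 3 — with total size 3, 1 blocks, and largest block 3, the block sizes (in nonincreasing order) are [3].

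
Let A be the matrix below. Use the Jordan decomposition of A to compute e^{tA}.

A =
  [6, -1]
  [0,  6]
e^{tA} =
  [exp(6*t), -t*exp(6*t)]
  [0, exp(6*t)]

Strategy: write A = P · J · P⁻¹ where J is a Jordan canonical form, so e^{tA} = P · e^{tJ} · P⁻¹, and e^{tJ} can be computed block-by-block.

A has Jordan form
J =
  [6, 1]
  [0, 6]
(up to reordering of blocks).

Per-block formulas:
  For a 2×2 Jordan block J_2(6): exp(t · J_2(6)) = e^(6t)·(I + t·N), where N is the 2×2 nilpotent shift.

After assembling e^{tJ} and conjugating by P, we get:

e^{tA} =
  [exp(6*t), -t*exp(6*t)]
  [0, exp(6*t)]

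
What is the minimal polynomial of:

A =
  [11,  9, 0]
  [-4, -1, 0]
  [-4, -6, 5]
x^2 - 10*x + 25

The characteristic polynomial is χ_A(x) = (x - 5)^3, so the eigenvalues are known. The minimal polynomial is
  m_A(x) = Π_λ (x − λ)^{k_λ}
where k_λ is the size of the *largest* Jordan block for λ (equivalently, the smallest k with (A − λI)^k v = 0 for every generalised eigenvector v of λ).

  λ = 5: largest Jordan block has size 2, contributing (x − 5)^2

So m_A(x) = (x - 5)^2 = x^2 - 10*x + 25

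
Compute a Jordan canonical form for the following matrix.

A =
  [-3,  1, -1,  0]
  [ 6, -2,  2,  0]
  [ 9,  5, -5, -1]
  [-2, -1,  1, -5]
J_3(-5) ⊕ J_1(0)

The characteristic polynomial is
  det(x·I − A) = x^4 + 15*x^3 + 75*x^2 + 125*x = x*(x + 5)^3

Eigenvalues and multiplicities (the geometric multiplicity of λ is n − rank(A − λI), which equals the number of Jordan blocks for λ):
  λ = -5: algebraic multiplicity = 3, geometric multiplicity = 1
  λ = 0: algebraic multiplicity = 1, geometric multiplicity = 1

Determining the block sizes for each eigenvalue:
  λ = -5: one block (gm = 1), so the single block has size am = 3 → block sizes [3]
  λ = 0: one block (gm = 1), so the single block has size am = 1 → block sizes [1]

Assembling the blocks gives a Jordan form
J =
  [-5,  1,  0, 0]
  [ 0, -5,  1, 0]
  [ 0,  0, -5, 0]
  [ 0,  0,  0, 0]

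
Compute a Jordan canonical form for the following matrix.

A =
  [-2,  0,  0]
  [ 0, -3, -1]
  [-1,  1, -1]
J_3(-2)

The characteristic polynomial is
  det(x·I − A) = x^3 + 6*x^2 + 12*x + 8 = (x + 2)^3

Eigenvalues and multiplicities (the geometric multiplicity of λ is n − rank(A − λI), which equals the number of Jordan blocks for λ):
  λ = -2: algebraic multiplicity = 3, geometric multiplicity = 1

Determining the block sizes for each eigenvalue:
  λ = -2: one block (gm = 1), so the single block has size am = 3 → block sizes [3]

Assembling the blocks gives a Jordan form
J =
  [-2,  1,  0]
  [ 0, -2,  1]
  [ 0,  0, -2]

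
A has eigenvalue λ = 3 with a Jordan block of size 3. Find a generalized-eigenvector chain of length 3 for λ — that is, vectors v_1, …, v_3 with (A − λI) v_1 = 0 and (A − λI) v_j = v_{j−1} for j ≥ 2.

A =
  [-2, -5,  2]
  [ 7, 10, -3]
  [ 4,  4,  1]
A Jordan chain for λ = 3 of length 3:
v_1 = (-2, 2, 0)ᵀ
v_2 = (-5, 7, 4)ᵀ
v_3 = (1, 0, 0)ᵀ

Let N = A − (3)·I. We want v_3 with N^3 v_3 = 0 but N^2 v_3 ≠ 0; then v_{j-1} := N · v_j for j = 3, …, 2.

Pick v_3 = (1, 0, 0)ᵀ.
Then v_2 = N · v_3 = (-5, 7, 4)ᵀ.
Then v_1 = N · v_2 = (-2, 2, 0)ᵀ.

Sanity check: (A − (3)·I) v_1 = (0, 0, 0)ᵀ = 0. ✓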